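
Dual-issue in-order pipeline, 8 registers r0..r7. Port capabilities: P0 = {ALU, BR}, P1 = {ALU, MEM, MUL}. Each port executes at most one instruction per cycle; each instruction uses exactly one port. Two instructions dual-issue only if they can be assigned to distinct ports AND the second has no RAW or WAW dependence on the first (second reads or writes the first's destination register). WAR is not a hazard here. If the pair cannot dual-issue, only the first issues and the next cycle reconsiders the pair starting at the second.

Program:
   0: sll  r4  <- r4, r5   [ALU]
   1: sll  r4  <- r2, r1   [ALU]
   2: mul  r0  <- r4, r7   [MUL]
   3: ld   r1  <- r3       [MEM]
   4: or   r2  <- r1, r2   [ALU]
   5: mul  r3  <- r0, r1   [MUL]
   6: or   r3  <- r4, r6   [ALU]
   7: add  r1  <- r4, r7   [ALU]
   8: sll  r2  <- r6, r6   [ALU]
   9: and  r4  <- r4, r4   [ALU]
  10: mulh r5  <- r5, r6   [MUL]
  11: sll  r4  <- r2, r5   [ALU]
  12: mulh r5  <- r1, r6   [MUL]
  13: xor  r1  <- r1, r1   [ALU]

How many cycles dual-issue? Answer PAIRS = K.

c0: i0 sll  WAW r4
c1: i1 sll  RAW r4
c2: i2 mul  no-port MUL/MEM
c3: i3 ld  RAW r1
c4: i4&i5 or+mul  pair
c5: i6&i7 or+add  pair
c6: i8&i9 sll+and  pair
c7: i10 mulh  RAW r5
c8: i11&i12 sll+mulh  pair
c9: i13 xor  tail

PAIRS = 4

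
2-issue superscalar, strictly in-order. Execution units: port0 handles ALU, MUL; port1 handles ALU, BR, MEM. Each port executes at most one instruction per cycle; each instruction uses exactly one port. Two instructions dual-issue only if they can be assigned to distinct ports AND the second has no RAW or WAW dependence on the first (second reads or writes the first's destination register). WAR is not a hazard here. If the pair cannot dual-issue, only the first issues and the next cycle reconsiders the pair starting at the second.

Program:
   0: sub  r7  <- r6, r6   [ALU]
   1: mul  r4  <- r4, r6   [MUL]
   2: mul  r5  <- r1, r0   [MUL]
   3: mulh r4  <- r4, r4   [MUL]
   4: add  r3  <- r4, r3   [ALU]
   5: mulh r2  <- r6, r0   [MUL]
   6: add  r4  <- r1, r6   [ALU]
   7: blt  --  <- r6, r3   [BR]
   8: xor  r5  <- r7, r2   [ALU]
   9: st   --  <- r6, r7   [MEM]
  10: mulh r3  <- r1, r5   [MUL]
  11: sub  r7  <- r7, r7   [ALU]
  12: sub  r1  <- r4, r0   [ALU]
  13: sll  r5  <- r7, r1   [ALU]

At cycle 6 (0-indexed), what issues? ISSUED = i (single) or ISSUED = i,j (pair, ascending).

ISSUED = 10,11

[0] i0,i1  sub.ALU+mul.MUL  -- 2-wide
[1] i2  mul.MUL  -- no-port MUL/MUL
[2] i3  mulh.MUL  -- RAW r4
[3] i4,i5  add.ALU+mulh.MUL  -- 2-wide
[4] i6,i7  add.ALU+blt.BR  -- 2-wide
[5] i8,i9  xor.ALU+st.MEM  -- 2-wide
[6] i10,i11  mulh.MUL+sub.ALU  -- 2-wide
[7] i12  sub.ALU  -- RAW r1
[8] i13  sll.ALU  -- tail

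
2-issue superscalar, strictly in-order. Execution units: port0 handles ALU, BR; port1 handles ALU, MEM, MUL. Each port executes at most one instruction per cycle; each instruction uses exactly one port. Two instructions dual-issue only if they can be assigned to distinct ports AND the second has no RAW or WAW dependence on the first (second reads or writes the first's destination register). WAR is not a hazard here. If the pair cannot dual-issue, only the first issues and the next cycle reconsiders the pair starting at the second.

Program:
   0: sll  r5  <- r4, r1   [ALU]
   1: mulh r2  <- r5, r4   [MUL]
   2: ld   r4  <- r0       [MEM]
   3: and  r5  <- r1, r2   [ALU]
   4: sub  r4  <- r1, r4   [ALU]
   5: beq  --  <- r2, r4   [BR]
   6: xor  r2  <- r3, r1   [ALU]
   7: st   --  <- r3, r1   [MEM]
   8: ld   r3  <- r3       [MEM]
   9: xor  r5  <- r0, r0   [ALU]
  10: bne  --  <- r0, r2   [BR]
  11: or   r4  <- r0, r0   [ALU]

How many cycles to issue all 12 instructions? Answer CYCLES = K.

CYCLES = 8

c0: i0 sll.ALU  RAW r5
c1: i1 mulh.MUL  no-port MUL/MEM
c2: i2&i3 ld.MEM;and.ALU  pair
c3: i4 sub.ALU  RAW r4
c4: i5&i6 beq.BR;xor.ALU  pair
c5: i7 st.MEM  no-port MEM/MEM
c6: i8&i9 ld.MEM;xor.ALU  pair
c7: i10&i11 bne.BR;or.ALU  pair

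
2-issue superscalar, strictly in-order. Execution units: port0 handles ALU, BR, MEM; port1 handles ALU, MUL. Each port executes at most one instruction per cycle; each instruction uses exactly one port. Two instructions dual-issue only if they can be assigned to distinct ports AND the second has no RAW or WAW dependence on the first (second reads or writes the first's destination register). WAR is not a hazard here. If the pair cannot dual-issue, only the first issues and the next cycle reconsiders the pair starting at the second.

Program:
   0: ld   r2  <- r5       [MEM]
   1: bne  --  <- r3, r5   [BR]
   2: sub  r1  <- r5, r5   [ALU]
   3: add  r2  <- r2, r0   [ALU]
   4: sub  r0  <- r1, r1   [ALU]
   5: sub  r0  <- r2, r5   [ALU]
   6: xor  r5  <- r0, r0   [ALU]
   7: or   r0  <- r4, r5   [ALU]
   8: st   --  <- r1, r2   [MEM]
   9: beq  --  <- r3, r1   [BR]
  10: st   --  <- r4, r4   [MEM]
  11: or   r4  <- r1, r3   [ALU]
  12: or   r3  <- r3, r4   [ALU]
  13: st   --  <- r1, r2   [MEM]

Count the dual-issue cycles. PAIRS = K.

PAIRS = 5

c0: i0 ld  no-port MEM/BR
c1: i1&i2 bne+sub  pair
c2: i3&i4 add+sub  pair
c3: i5 sub  RAW r0
c4: i6 xor  RAW r5
c5: i7&i8 or+st  pair
c6: i9 beq  no-port BR/MEM
c7: i10&i11 st+or  pair
c8: i12&i13 or+st  pair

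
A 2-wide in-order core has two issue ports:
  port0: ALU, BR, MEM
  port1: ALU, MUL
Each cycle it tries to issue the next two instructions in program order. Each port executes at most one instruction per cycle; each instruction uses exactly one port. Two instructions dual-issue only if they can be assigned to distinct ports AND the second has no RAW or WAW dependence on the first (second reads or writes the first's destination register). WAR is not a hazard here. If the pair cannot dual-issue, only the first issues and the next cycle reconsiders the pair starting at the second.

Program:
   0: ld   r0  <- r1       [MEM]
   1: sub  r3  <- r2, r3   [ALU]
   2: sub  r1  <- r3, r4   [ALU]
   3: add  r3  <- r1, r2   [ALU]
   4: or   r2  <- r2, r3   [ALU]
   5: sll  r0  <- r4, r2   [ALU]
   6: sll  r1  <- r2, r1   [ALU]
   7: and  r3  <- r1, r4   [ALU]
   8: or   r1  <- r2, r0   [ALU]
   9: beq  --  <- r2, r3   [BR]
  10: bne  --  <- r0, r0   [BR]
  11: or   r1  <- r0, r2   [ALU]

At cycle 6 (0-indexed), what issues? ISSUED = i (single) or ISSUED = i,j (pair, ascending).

c0: i0/i1 ld.MEM/sub.ALU  2-wide
c1: i2 sub.ALU  RAW r1
c2: i3 add.ALU  RAW r3
c3: i4 or.ALU  RAW r2
c4: i5/i6 sll.ALU/sll.ALU  2-wide
c5: i7/i8 and.ALU/or.ALU  2-wide
c6: i9 beq.BR  no-port BR/BR
c7: i10/i11 bne.BR/or.ALU  2-wide

ISSUED = 9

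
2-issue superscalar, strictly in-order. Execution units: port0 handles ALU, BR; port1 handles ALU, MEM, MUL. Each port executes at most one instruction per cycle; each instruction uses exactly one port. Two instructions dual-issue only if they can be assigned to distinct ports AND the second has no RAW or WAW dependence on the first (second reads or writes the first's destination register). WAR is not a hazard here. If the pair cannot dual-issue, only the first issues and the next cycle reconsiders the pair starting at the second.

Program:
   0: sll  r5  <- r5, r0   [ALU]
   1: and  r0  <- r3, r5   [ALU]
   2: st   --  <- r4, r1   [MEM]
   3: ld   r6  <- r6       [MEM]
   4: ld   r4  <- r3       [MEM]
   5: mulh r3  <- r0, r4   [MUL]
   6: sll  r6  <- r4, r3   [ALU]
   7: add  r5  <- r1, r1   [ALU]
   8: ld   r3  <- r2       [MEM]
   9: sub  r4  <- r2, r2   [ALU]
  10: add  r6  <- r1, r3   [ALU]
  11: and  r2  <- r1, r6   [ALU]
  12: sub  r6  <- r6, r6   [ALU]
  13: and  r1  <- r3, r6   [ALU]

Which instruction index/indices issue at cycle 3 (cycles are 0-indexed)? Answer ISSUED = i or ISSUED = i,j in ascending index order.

#0 head=0: sll.ALU i0 RAW r5
#1 head=1: and.ALU;st.MEM i1,i2 pair
#2 head=3: ld.MEM i3 no-port MEM/MEM
#3 head=4: ld.MEM i4 no-port MEM/MUL
#4 head=5: mulh.MUL i5 RAW r3
#5 head=6: sll.ALU;add.ALU i6,i7 pair
#6 head=8: ld.MEM;sub.ALU i8,i9 pair
#7 head=10: add.ALU i10 RAW r6
#8 head=11: and.ALU;sub.ALU i11,i12 pair
#9 head=13: and.ALU i13 tail

ISSUED = 4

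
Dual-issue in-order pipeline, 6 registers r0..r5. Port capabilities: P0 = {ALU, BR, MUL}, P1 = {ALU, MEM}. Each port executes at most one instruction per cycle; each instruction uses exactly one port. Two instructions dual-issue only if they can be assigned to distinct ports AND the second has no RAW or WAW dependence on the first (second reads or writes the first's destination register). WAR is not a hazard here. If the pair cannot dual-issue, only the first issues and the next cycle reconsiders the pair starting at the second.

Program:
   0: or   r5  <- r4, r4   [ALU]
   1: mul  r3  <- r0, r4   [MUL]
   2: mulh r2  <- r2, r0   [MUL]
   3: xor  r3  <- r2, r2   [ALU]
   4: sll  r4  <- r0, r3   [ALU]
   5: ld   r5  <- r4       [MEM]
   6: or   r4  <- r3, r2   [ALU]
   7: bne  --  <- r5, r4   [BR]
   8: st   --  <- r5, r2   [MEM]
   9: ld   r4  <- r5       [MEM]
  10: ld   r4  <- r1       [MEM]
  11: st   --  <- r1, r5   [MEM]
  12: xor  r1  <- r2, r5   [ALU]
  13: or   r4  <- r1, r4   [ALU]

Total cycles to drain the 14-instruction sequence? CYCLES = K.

#0 head=0: or.ALU+mul.MUL i0/i1 dual
#1 head=2: mulh.MUL i2 RAW r2
#2 head=3: xor.ALU i3 RAW r3
#3 head=4: sll.ALU i4 RAW r4
#4 head=5: ld.MEM+or.ALU i5/i6 dual
#5 head=7: bne.BR+st.MEM i7/i8 dual
#6 head=9: ld.MEM i9 no-port MEM/MEM
#7 head=10: ld.MEM i10 no-port MEM/MEM
#8 head=11: st.MEM+xor.ALU i11/i12 dual
#9 head=13: or.ALU i13 tail

CYCLES = 10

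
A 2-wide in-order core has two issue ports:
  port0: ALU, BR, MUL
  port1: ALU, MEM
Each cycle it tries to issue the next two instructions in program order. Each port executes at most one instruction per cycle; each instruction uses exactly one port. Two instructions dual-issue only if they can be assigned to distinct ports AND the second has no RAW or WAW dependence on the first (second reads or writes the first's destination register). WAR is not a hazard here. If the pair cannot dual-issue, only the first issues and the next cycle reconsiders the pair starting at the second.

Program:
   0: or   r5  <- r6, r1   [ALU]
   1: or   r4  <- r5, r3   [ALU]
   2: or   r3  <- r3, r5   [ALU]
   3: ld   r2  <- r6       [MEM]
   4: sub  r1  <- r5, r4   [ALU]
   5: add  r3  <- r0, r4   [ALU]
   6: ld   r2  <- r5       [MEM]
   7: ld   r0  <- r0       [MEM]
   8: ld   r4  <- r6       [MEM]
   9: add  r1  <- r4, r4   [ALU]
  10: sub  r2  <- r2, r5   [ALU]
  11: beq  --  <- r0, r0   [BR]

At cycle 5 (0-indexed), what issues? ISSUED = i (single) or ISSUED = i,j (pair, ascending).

  cy0 -> i0 (or.ALU) RAW r5
  cy1 -> i1,i2 (or.ALU or.ALU) pair
  cy2 -> i3,i4 (ld.MEM sub.ALU) pair
  cy3 -> i5,i6 (add.ALU ld.MEM) pair
  cy4 -> i7 (ld.MEM) no-port MEM/MEM
  cy5 -> i8 (ld.MEM) RAW r4
  cy6 -> i9,i10 (add.ALU sub.ALU) pair
  cy7 -> i11 (beq.BR) tail

ISSUED = 8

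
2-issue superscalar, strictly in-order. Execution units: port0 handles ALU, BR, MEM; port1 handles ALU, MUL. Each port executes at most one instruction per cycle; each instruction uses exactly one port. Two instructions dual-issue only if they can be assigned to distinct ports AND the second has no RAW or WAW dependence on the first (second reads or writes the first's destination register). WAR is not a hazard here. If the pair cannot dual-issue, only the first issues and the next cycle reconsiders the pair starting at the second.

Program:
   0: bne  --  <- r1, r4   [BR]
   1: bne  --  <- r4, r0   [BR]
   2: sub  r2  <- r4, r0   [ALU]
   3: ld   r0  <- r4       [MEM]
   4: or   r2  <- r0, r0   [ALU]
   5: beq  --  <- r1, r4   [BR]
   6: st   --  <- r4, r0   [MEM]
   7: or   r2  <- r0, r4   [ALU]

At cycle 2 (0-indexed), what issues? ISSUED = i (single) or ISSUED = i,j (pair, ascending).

ISSUED = 3

#0 head=0: bne.BR i0 no-port BR/BR
#1 head=1: bne.BR sub.ALU i1&i2 dual
#2 head=3: ld.MEM i3 RAW r0
#3 head=4: or.ALU beq.BR i4&i5 dual
#4 head=6: st.MEM or.ALU i6&i7 dual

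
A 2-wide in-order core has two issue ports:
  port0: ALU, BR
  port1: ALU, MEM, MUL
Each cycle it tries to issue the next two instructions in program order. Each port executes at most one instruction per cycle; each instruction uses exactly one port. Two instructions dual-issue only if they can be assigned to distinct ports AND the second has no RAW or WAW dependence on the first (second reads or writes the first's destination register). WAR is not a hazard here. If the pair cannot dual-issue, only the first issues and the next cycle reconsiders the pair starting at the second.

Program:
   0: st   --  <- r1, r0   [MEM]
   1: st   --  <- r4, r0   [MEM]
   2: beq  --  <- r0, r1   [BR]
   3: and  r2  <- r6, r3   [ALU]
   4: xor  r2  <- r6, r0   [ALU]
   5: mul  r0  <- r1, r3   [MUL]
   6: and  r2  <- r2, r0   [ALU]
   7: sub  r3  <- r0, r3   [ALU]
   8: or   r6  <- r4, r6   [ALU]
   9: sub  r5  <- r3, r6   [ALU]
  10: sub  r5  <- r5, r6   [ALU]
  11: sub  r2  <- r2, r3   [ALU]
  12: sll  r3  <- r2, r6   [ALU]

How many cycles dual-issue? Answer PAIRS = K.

t=0 i0:st ; no-port MEM/MEM
t=1 i1/i2:st;beq ; 2-wide
t=2 i3:and ; WAW r2
t=3 i4/i5:xor;mul ; 2-wide
t=4 i6/i7:and;sub ; 2-wide
t=5 i8:or ; RAW r6
t=6 i9:sub ; RAW+WAW r5
t=7 i10/i11:sub;sub ; 2-wide
t=8 i12:sll ; tail

PAIRS = 4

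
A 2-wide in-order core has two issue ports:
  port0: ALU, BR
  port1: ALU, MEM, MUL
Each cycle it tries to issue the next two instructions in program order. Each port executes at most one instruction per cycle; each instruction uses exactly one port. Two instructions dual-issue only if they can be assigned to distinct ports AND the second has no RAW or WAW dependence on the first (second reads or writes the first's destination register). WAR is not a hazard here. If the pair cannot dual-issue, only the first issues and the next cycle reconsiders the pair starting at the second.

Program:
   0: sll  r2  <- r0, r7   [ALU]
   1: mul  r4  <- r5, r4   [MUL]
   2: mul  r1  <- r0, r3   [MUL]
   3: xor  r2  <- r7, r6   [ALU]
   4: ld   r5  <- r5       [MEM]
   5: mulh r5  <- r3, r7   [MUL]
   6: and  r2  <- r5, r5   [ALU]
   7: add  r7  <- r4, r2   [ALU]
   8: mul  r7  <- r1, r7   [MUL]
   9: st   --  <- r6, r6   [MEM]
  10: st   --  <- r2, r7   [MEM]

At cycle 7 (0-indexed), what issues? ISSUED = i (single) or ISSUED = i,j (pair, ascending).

ISSUED = 9

t=0 i0,i1:sll;mul ; 2-wide
t=1 i2,i3:mul;xor ; 2-wide
t=2 i4:ld ; no-port MEM/MUL
t=3 i5:mulh ; RAW r5
t=4 i6:and ; RAW r2
t=5 i7:add ; RAW+WAW r7
t=6 i8:mul ; no-port MUL/MEM
t=7 i9:st ; no-port MEM/MEM
t=8 i10:st ; tail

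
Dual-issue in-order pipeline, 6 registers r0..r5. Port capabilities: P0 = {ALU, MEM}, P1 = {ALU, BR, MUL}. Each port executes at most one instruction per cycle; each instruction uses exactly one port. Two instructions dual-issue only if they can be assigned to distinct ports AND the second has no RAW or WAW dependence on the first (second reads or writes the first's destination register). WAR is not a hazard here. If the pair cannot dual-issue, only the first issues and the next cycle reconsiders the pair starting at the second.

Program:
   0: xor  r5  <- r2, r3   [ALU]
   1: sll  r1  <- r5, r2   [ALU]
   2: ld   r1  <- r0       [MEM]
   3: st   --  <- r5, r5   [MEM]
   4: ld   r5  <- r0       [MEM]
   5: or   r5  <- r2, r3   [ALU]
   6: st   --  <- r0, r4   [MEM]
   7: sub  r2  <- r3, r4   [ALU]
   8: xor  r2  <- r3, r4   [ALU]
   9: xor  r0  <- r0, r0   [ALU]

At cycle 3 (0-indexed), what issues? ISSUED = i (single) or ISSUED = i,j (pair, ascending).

ISSUED = 3

t=0 i0:xor ; RAW r5
t=1 i1:sll ; WAW r1
t=2 i2:ld ; no-port MEM/MEM
t=3 i3:st ; no-port MEM/MEM
t=4 i4:ld ; WAW r5
t=5 i5&i6:or/st ; pair
t=6 i7:sub ; WAW r2
t=7 i8&i9:xor/xor ; pair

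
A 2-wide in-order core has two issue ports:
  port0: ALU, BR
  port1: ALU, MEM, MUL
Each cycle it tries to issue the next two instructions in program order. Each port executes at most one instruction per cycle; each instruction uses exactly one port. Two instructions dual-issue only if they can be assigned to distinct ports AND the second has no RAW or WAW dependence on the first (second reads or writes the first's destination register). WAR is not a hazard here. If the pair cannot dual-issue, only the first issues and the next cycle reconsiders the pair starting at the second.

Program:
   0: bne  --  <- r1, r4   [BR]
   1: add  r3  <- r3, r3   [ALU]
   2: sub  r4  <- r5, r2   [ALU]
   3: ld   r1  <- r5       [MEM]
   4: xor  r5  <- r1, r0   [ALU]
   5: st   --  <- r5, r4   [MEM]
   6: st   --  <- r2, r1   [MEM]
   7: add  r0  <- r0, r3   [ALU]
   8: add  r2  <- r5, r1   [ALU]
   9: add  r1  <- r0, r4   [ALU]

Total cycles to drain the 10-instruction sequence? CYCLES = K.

c0: i0/i1 bne/add  dual
c1: i2/i3 sub/ld  dual
c2: i4 xor  RAW r5
c3: i5 st  no-port MEM/MEM
c4: i6/i7 st/add  dual
c5: i8/i9 add/add  dual

CYCLES = 6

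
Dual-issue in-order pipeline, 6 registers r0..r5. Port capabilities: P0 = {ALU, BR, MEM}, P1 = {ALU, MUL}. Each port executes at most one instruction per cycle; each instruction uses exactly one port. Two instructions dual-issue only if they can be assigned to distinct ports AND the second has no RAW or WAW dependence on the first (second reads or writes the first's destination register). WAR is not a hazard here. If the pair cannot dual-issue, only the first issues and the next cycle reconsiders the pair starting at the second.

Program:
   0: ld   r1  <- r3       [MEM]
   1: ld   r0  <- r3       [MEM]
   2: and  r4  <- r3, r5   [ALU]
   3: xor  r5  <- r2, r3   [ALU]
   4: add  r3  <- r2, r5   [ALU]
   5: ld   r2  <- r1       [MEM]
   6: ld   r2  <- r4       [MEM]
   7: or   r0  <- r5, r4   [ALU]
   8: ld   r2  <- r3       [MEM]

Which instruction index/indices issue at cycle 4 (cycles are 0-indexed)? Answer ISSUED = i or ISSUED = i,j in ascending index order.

#0 head=0: ld.MEM i0 no-port MEM/MEM
#1 head=1: ld.MEM;and.ALU i1,i2 2-wide
#2 head=3: xor.ALU i3 RAW r5
#3 head=4: add.ALU;ld.MEM i4,i5 2-wide
#4 head=6: ld.MEM;or.ALU i6,i7 2-wide
#5 head=8: ld.MEM i8 tail

ISSUED = 6,7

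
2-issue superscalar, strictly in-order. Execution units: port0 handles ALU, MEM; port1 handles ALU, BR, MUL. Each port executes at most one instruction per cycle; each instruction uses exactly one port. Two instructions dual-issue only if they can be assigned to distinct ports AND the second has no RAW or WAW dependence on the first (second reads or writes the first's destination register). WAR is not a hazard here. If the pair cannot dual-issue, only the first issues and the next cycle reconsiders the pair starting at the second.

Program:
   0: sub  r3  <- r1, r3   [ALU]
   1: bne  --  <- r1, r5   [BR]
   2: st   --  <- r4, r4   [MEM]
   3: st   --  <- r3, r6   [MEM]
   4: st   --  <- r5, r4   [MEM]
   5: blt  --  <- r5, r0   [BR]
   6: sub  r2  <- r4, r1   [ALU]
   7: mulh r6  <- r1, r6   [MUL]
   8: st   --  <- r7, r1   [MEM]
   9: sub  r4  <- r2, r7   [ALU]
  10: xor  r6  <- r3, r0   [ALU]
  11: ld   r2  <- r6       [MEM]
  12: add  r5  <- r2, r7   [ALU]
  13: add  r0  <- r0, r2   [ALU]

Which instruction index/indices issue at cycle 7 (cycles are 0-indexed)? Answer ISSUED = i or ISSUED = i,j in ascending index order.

ISSUED = 11

#0 head=0: sub+bne i0&i1 dual
#1 head=2: st i2 no-port MEM/MEM
#2 head=3: st i3 no-port MEM/MEM
#3 head=4: st+blt i4&i5 dual
#4 head=6: sub+mulh i6&i7 dual
#5 head=8: st+sub i8&i9 dual
#6 head=10: xor i10 RAW r6
#7 head=11: ld i11 RAW r2
#8 head=12: add+add i12&i13 dual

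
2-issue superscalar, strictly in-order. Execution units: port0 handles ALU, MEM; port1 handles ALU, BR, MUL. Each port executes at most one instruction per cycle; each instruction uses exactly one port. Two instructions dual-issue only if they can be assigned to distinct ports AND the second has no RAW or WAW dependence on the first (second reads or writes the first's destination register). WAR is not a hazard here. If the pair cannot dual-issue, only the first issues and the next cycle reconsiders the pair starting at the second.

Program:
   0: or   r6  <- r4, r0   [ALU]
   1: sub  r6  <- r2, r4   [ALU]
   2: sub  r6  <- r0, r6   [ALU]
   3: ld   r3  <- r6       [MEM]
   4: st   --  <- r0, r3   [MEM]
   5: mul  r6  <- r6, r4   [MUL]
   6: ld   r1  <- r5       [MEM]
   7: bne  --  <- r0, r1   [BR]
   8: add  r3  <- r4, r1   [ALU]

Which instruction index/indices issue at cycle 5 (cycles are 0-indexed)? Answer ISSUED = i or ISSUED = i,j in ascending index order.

ISSUED = 6

  cy0 -> i0 (or) WAW r6
  cy1 -> i1 (sub) RAW+WAW r6
  cy2 -> i2 (sub) RAW r6
  cy3 -> i3 (ld) no-port MEM/MEM
  cy4 -> i4,i5 (st/mul) dual
  cy5 -> i6 (ld) RAW r1
  cy6 -> i7,i8 (bne/add) dual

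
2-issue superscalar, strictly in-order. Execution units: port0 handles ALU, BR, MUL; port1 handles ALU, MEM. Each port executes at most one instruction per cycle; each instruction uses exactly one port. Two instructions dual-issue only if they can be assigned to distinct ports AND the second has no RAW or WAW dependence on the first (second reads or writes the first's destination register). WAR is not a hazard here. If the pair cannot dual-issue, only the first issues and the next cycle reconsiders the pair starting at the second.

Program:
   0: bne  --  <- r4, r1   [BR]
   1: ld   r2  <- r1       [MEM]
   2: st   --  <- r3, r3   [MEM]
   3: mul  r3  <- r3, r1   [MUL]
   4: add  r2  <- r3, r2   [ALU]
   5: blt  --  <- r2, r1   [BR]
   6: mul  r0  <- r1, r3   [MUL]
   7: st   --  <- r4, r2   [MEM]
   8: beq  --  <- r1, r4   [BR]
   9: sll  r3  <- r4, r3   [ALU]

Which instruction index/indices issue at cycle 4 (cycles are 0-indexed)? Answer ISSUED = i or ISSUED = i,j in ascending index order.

[0] i0,i1  bne.BR/ld.MEM  -- 2-wide
[1] i2,i3  st.MEM/mul.MUL  -- 2-wide
[2] i4  add.ALU  -- RAW r2
[3] i5  blt.BR  -- no-port BR/MUL
[4] i6,i7  mul.MUL/st.MEM  -- 2-wide
[5] i8,i9  beq.BR/sll.ALU  -- 2-wide

ISSUED = 6,7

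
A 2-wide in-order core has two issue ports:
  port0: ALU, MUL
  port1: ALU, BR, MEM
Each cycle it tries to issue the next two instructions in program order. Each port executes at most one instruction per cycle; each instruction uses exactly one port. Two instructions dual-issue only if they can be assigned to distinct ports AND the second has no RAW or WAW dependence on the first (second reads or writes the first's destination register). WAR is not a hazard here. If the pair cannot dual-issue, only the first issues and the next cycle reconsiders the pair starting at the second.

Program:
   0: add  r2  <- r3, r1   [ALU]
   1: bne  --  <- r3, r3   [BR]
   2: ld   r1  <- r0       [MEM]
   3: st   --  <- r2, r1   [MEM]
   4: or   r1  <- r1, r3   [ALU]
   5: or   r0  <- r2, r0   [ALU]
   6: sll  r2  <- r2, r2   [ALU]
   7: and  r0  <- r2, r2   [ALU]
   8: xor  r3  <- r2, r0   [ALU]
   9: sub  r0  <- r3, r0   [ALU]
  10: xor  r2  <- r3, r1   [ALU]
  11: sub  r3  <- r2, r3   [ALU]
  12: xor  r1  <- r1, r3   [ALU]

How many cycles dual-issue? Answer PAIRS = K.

[0] i0+i1  add+bne  -- 2-wide
[1] i2  ld  -- no-port MEM/MEM
[2] i3+i4  st+or  -- 2-wide
[3] i5+i6  or+sll  -- 2-wide
[4] i7  and  -- RAW r0
[5] i8  xor  -- RAW r3
[6] i9+i10  sub+xor  -- 2-wide
[7] i11  sub  -- RAW r3
[8] i12  xor  -- tail

PAIRS = 4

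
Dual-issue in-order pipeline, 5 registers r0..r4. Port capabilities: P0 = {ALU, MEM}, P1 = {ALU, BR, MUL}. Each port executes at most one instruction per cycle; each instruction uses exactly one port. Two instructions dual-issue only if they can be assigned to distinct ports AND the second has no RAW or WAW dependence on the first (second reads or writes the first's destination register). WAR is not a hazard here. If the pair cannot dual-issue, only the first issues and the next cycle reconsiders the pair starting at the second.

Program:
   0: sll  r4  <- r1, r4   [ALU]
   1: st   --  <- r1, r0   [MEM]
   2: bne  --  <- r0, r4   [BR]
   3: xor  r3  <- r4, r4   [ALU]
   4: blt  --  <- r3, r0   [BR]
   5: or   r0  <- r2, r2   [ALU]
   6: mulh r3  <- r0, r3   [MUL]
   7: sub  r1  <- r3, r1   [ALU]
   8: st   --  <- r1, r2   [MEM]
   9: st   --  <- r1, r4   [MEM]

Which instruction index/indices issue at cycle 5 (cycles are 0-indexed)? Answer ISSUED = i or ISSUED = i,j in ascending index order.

ISSUED = 8

[0] i0+i1  sll st  -- dual
[1] i2+i3  bne xor  -- dual
[2] i4+i5  blt or  -- dual
[3] i6  mulh  -- RAW r3
[4] i7  sub  -- RAW r1
[5] i8  st  -- no-port MEM/MEM
[6] i9  st  -- tail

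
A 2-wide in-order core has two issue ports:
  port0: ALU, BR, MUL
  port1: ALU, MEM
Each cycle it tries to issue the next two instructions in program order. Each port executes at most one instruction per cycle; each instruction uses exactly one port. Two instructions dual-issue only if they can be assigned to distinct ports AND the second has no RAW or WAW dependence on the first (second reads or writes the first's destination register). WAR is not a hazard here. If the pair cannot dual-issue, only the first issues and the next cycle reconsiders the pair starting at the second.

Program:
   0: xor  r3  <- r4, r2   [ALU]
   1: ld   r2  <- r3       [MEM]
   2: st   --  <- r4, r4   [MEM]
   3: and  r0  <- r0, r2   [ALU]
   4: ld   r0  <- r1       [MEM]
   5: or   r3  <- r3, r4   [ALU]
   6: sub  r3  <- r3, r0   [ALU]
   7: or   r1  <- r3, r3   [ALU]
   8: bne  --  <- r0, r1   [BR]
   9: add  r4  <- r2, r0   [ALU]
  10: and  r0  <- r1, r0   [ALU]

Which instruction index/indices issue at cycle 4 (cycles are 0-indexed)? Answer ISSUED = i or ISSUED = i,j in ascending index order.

ISSUED = 6

t=0 i0:xor.ALU ; RAW r3
t=1 i1:ld.MEM ; no-port MEM/MEM
t=2 i2,i3:st.MEM and.ALU ; dual
t=3 i4,i5:ld.MEM or.ALU ; dual
t=4 i6:sub.ALU ; RAW r3
t=5 i7:or.ALU ; RAW r1
t=6 i8,i9:bne.BR add.ALU ; dual
t=7 i10:and.ALU ; tail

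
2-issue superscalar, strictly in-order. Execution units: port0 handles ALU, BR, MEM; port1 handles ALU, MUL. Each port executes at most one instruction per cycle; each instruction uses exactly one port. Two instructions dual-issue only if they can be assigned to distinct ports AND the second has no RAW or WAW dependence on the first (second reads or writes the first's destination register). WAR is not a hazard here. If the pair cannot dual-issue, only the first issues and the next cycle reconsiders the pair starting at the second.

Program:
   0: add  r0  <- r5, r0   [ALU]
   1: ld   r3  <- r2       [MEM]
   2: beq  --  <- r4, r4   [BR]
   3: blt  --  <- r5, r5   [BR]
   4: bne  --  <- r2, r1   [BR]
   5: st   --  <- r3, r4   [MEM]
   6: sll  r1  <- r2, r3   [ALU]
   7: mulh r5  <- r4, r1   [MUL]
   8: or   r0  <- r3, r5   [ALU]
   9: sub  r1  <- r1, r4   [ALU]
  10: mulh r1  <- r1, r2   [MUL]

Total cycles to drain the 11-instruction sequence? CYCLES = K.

[0] i0&i1  add ld  -- 2-wide
[1] i2  beq  -- no-port BR/BR
[2] i3  blt  -- no-port BR/BR
[3] i4  bne  -- no-port BR/MEM
[4] i5&i6  st sll  -- 2-wide
[5] i7  mulh  -- RAW r5
[6] i8&i9  or sub  -- 2-wide
[7] i10  mulh  -- tail

CYCLES = 8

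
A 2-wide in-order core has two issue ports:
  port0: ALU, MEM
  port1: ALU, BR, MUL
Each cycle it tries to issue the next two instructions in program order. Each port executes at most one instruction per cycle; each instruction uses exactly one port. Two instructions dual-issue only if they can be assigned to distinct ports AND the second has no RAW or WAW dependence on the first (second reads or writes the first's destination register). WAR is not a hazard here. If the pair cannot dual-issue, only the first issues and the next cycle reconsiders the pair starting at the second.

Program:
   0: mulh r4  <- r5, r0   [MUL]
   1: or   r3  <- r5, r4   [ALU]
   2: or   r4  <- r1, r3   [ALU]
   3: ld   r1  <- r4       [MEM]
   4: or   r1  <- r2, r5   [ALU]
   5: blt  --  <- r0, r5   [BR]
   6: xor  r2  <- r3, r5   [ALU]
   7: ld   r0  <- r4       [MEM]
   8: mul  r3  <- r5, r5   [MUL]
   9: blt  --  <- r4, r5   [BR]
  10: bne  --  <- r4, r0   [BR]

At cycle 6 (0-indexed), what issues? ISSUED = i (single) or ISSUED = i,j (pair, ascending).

#0 head=0: mulh.MUL i0 RAW r4
#1 head=1: or.ALU i1 RAW r3
#2 head=2: or.ALU i2 RAW r4
#3 head=3: ld.MEM i3 WAW r1
#4 head=4: or.ALU;blt.BR i4&i5 dual
#5 head=6: xor.ALU;ld.MEM i6&i7 dual
#6 head=8: mul.MUL i8 no-port MUL/BR
#7 head=9: blt.BR i9 no-port BR/BR
#8 head=10: bne.BR i10 tail

ISSUED = 8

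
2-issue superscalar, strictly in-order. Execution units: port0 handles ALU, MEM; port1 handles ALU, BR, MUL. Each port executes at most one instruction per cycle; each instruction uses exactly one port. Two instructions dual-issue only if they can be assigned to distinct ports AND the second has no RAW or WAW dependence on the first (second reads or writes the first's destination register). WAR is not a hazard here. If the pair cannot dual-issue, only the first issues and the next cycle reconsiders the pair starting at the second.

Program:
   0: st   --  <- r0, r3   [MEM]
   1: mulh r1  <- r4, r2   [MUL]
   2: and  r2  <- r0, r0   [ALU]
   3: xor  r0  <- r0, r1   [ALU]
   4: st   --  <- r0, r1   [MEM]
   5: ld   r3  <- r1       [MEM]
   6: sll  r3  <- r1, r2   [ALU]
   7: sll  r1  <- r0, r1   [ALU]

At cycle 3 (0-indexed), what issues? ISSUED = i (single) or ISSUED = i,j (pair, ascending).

c0: i0/i1 st.MEM/mulh.MUL  2-wide
c1: i2/i3 and.ALU/xor.ALU  2-wide
c2: i4 st.MEM  no-port MEM/MEM
c3: i5 ld.MEM  WAW r3
c4: i6/i7 sll.ALU/sll.ALU  2-wide

ISSUED = 5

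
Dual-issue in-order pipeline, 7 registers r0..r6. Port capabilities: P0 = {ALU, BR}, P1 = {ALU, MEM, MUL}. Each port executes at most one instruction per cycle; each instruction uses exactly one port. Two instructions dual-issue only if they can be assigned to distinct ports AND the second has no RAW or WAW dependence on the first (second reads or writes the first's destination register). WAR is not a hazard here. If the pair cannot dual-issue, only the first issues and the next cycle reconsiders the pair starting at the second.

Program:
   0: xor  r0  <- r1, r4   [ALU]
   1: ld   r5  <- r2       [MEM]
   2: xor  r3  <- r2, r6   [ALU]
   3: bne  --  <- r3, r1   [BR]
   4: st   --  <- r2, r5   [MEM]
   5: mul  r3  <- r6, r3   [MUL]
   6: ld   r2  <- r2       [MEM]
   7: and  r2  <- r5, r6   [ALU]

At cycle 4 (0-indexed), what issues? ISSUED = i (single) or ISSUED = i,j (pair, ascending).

ISSUED = 6

c0: i0&i1 xor.ALU/ld.MEM  pair
c1: i2 xor.ALU  RAW r3
c2: i3&i4 bne.BR/st.MEM  pair
c3: i5 mul.MUL  no-port MUL/MEM
c4: i6 ld.MEM  WAW r2
c5: i7 and.ALU  tail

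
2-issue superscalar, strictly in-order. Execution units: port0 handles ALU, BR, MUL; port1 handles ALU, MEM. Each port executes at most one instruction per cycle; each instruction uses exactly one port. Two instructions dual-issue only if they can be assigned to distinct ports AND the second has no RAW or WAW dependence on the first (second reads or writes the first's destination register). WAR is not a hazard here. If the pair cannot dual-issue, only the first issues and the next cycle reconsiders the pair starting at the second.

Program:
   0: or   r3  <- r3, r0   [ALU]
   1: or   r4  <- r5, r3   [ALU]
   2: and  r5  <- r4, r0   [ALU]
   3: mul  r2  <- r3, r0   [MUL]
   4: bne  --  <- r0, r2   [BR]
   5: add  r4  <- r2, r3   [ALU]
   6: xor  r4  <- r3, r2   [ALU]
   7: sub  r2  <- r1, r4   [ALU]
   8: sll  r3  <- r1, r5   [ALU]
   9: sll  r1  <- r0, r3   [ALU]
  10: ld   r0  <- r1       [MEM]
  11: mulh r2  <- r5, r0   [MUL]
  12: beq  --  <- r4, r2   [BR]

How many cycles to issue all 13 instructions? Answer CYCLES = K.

[0] i0  or  -- RAW r3
[1] i1  or  -- RAW r4
[2] i2+i3  and/mul  -- dual
[3] i4+i5  bne/add  -- dual
[4] i6  xor  -- RAW r4
[5] i7+i8  sub/sll  -- dual
[6] i9  sll  -- RAW r1
[7] i10  ld  -- RAW r0
[8] i11  mulh  -- no-port MUL/BR
[9] i12  beq  -- tail

CYCLES = 10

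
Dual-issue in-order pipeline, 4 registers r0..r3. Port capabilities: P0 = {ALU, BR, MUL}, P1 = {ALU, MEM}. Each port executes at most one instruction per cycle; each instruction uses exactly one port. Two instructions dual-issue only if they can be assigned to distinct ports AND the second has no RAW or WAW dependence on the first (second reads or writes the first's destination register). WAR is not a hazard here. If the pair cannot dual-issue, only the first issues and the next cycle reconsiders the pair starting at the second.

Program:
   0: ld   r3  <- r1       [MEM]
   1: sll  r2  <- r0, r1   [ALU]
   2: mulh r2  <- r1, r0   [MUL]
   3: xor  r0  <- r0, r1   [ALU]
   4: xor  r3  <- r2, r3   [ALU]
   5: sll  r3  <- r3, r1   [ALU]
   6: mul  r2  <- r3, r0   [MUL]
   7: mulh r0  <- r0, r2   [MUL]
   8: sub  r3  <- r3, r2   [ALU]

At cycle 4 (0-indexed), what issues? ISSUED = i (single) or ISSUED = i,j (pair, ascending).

ISSUED = 6

  cy0 -> i0&i1 (ld.MEM+sll.ALU) pair
  cy1 -> i2&i3 (mulh.MUL+xor.ALU) pair
  cy2 -> i4 (xor.ALU) RAW+WAW r3
  cy3 -> i5 (sll.ALU) RAW r3
  cy4 -> i6 (mul.MUL) no-port MUL/MUL
  cy5 -> i7&i8 (mulh.MUL+sub.ALU) pair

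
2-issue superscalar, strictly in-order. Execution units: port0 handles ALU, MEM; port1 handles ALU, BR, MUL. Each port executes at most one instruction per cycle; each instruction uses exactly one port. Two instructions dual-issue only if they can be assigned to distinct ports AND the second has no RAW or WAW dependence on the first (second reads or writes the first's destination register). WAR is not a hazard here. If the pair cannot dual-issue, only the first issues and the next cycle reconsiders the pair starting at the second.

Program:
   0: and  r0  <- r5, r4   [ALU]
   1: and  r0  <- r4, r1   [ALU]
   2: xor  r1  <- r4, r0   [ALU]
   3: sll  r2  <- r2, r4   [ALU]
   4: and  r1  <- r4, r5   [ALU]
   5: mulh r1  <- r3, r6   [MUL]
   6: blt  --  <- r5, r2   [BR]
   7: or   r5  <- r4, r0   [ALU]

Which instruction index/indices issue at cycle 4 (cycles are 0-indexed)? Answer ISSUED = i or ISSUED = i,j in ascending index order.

ISSUED = 5

0. and.ALU @i0  | WAW r0
1. and.ALU @i1  | RAW r0
2. xor.ALU;sll.ALU @i2,i3  | pair
3. and.ALU @i4  | WAW r1
4. mulh.MUL @i5  | no-port MUL/BR
5. blt.BR;or.ALU @i6,i7  | pair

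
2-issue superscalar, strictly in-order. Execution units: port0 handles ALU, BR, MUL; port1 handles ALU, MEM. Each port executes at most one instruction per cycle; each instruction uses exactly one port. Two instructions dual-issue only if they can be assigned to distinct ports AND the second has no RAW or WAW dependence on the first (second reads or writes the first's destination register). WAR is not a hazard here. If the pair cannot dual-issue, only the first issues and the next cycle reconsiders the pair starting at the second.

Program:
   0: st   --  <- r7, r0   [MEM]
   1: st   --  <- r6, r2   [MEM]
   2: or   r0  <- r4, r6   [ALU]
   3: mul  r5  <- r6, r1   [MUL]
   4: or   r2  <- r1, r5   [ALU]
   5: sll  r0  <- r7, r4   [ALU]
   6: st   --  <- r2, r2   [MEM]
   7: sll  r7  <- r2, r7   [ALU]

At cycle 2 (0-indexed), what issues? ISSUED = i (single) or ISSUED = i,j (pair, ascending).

[0] i0  st  -- no-port MEM/MEM
[1] i1&i2  st+or  -- dual
[2] i3  mul  -- RAW r5
[3] i4&i5  or+sll  -- dual
[4] i6&i7  st+sll  -- dual

ISSUED = 3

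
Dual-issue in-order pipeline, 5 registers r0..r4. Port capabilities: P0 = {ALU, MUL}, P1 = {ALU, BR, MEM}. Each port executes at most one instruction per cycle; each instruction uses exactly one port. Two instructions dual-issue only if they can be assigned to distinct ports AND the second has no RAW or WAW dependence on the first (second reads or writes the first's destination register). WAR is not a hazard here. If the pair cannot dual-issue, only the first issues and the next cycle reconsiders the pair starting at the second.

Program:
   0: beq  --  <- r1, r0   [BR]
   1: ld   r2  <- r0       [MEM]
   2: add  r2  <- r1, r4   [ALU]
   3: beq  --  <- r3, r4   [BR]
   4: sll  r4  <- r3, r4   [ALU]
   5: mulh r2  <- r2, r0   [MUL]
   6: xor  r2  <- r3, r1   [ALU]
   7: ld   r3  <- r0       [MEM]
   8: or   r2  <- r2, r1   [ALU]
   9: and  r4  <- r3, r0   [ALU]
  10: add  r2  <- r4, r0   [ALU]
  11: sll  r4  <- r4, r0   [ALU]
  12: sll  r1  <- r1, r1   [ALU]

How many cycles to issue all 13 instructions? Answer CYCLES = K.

  cy0 -> i0 (beq.BR) no-port BR/MEM
  cy1 -> i1 (ld.MEM) WAW r2
  cy2 -> i2,i3 (add.ALU;beq.BR) dual
  cy3 -> i4,i5 (sll.ALU;mulh.MUL) dual
  cy4 -> i6,i7 (xor.ALU;ld.MEM) dual
  cy5 -> i8,i9 (or.ALU;and.ALU) dual
  cy6 -> i10,i11 (add.ALU;sll.ALU) dual
  cy7 -> i12 (sll.ALU) tail

CYCLES = 8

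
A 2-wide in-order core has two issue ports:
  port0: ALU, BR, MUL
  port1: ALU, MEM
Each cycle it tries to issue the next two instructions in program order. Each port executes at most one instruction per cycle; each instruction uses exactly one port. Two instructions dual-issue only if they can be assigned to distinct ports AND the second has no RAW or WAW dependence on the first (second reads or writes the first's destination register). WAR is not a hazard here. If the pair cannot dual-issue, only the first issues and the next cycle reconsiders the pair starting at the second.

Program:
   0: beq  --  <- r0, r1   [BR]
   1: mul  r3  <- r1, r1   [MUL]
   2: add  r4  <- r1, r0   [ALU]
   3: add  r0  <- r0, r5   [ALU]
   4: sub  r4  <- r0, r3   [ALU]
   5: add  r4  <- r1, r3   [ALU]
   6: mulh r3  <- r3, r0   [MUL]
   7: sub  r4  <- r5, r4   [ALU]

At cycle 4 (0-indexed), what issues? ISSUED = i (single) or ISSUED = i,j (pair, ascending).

[0] i0  beq.BR  -- no-port BR/MUL
[1] i1,i2  mul.MUL+add.ALU  -- pair
[2] i3  add.ALU  -- RAW r0
[3] i4  sub.ALU  -- WAW r4
[4] i5,i6  add.ALU+mulh.MUL  -- pair
[5] i7  sub.ALU  -- tail

ISSUED = 5,6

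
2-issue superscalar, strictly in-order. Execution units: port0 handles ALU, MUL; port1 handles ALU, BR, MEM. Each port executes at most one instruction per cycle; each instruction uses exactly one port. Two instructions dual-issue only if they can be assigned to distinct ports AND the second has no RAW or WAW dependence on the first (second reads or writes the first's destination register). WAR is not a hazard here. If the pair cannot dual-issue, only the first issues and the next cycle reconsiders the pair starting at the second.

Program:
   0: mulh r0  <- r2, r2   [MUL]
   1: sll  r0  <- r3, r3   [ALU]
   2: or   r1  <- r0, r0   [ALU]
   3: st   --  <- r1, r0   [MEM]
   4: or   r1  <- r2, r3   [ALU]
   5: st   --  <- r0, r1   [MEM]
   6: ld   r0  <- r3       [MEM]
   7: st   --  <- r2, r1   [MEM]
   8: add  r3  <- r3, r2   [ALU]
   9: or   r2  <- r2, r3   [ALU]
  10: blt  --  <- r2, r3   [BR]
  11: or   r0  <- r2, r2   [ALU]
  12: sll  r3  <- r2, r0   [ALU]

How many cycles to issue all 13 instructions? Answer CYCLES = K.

#0 head=0: mulh.MUL i0 WAW r0
#1 head=1: sll.ALU i1 RAW r0
#2 head=2: or.ALU i2 RAW r1
#3 head=3: st.MEM or.ALU i3+i4 dual
#4 head=5: st.MEM i5 no-port MEM/MEM
#5 head=6: ld.MEM i6 no-port MEM/MEM
#6 head=7: st.MEM add.ALU i7+i8 dual
#7 head=9: or.ALU i9 RAW r2
#8 head=10: blt.BR or.ALU i10+i11 dual
#9 head=12: sll.ALU i12 tail

CYCLES = 10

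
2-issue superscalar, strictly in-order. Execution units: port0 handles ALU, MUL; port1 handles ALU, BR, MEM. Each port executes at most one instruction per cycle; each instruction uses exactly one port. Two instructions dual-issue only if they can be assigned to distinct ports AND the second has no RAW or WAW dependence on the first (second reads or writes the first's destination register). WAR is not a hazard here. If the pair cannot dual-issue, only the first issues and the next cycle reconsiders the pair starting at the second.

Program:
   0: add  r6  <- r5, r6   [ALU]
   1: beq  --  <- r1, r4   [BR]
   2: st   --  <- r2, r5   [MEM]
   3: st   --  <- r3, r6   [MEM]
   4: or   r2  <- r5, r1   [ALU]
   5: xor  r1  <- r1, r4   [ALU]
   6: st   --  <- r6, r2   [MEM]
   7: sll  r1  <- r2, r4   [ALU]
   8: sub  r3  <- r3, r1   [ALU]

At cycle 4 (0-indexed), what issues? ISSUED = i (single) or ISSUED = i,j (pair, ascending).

ISSUED = 7

  cy0 -> i0/i1 (add.ALU/beq.BR) pair
  cy1 -> i2 (st.MEM) no-port MEM/MEM
  cy2 -> i3/i4 (st.MEM/or.ALU) pair
  cy3 -> i5/i6 (xor.ALU/st.MEM) pair
  cy4 -> i7 (sll.ALU) RAW r1
  cy5 -> i8 (sub.ALU) tail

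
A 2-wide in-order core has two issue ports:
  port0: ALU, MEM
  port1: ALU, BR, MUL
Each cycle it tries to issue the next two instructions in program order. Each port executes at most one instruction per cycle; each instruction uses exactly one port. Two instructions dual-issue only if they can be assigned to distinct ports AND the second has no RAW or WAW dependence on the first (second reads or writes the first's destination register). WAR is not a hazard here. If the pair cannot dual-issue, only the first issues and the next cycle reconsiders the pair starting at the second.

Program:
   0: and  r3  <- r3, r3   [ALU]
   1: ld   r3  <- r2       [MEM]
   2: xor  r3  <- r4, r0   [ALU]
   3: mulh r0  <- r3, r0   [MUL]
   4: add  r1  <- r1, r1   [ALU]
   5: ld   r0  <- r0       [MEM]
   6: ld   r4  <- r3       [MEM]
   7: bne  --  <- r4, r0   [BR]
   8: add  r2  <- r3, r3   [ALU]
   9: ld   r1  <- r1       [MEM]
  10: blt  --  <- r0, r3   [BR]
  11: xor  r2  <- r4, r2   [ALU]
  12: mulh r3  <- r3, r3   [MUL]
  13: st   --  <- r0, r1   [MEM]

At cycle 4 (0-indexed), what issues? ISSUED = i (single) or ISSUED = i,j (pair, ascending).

[0] i0  and  -- WAW r3
[1] i1  ld  -- WAW r3
[2] i2  xor  -- RAW r3
[3] i3/i4  mulh/add  -- dual
[4] i5  ld  -- no-port MEM/MEM
[5] i6  ld  -- RAW r4
[6] i7/i8  bne/add  -- dual
[7] i9/i10  ld/blt  -- dual
[8] i11/i12  xor/mulh  -- dual
[9] i13  st  -- tail

ISSUED = 5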